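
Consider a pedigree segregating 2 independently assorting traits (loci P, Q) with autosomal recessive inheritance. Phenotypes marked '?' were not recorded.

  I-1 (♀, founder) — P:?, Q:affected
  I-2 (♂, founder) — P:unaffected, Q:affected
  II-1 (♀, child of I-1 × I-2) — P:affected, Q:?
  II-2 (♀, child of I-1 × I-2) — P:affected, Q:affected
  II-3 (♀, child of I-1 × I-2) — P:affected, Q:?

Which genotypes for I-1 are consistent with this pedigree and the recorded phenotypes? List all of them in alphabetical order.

P/I-1 ? ·: Pp|pp
P/I-2 un ·: Pp
P/II-1 aff I-1×I-2: pp
P/II-2 aff I-1×I-2: pp
P/II-3 aff I-1×I-2: pp
⇒ P over [I-1,I-2,II-1,II-2,II-3]: 2 consistent
Q/I-1 aff ·: qq
Q/I-2 aff ·: qq
Q/II-1 ? I-1×I-2: qq
Q/II-2 aff I-1×I-2: qq
Q/II-3 ? I-1×I-2: qq
⇒ Q over [I-1,I-2,II-1,II-2,II-3]: 1 consistent

I-1 ∈ {Pp qq, pp qq}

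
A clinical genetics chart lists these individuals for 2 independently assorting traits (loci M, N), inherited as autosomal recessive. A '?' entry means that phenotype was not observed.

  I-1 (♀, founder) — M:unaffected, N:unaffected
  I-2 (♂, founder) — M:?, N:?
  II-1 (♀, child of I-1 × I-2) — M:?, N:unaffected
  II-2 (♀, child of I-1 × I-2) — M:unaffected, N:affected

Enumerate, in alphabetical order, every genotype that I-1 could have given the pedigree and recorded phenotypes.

I-1 ∈ {MM Nn, Mm Nn}

M/I-1 un ·: MM|Mm
M/I-2 ? ·: MM|Mm|mm
M/II-1 ? I-1×I-2: MM|Mm|mm
M/II-2 un I-1×I-2: MM|Mm
⇒ M over [I-1,I-2,II-1,II-2]: 18 consistent
N/I-1 un ·: Nn
N/I-2 ? ·: Nn|nn
N/II-1 un I-1×I-2: NN|Nn
N/II-2 aff I-1×I-2: nn
⇒ N over [I-1,I-2,II-1,II-2]: 3 consistent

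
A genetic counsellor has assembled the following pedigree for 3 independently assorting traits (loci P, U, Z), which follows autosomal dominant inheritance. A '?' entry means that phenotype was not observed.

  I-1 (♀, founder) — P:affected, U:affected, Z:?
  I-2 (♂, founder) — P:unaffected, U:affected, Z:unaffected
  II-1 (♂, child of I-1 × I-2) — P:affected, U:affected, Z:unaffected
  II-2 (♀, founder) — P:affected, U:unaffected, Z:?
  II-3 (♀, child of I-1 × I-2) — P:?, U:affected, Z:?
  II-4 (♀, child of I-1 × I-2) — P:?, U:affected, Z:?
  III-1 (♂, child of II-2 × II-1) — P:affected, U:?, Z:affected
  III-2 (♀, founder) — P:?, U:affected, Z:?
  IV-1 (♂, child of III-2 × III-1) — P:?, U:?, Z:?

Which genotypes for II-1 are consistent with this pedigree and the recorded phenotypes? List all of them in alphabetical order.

P/I-1 aff ·: Pp|PP
P/I-2 un ·: pp
P/II-1 aff I-1×I-2: Pp
P/II-2 aff ·: Pp|PP
P/II-3 ? I-1×I-2: pp|Pp
P/II-4 ? I-1×I-2: pp|Pp
P/III-1 aff II-2×II-1: Pp|PP
P/III-2 ? ·: pp|Pp|PP
P/IV-1 ? III-2×III-1: pp|Pp|PP
⇒ P over [I-1,I-2,II-1,II-2,II-3,II-4,III-1,III-2,IV-1]: 110 consistent
U/I-1 aff ·: Uu|UU
U/I-2 aff ·: Uu|UU
U/II-1 aff I-1×I-2: Uu|UU
U/II-2 un ·: uu
U/II-3 aff I-1×I-2: Uu|UU
U/II-4 aff I-1×I-2: Uu|UU
U/III-1 ? II-2×II-1: uu|Uu
U/III-2 aff ·: Uu|UU
U/IV-1 ? III-2×III-1: uu|Uu|UU
⇒ U over [I-1,I-2,II-1,II-2,II-3,II-4,III-1,III-2,IV-1]: 161 consistent
Z/I-1 ? ·: zz|Zz
Z/I-2 un ·: zz
Z/II-1 un I-1×I-2: zz
Z/II-2 ? ·: Zz|ZZ
Z/II-3 ? I-1×I-2: zz|Zz
Z/II-4 ? I-1×I-2: zz|Zz
Z/III-1 aff II-2×II-1: Zz
Z/III-2 ? ·: zz|Zz|ZZ
Z/IV-1 ? III-2×III-1: zz|Zz|ZZ
⇒ Z over [I-1,I-2,II-1,II-2,II-3,II-4,III-1,III-2,IV-1]: 70 consistent

II-1 ∈ {Pp UU zz, Pp Uu zz}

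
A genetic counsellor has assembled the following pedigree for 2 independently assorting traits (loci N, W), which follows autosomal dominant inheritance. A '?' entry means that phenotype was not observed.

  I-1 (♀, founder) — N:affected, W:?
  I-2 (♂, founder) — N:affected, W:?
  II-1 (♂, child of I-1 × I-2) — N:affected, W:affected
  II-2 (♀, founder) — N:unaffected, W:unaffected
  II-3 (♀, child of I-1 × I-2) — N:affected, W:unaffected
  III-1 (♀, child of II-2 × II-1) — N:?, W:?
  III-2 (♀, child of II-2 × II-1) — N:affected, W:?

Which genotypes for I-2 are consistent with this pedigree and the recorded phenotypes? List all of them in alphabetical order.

N/I-1 aff ·: Nn|NN
N/I-2 aff ·: Nn|NN
N/II-1 aff I-1×I-2: Nn|NN
N/II-2 un ·: nn
N/II-3 aff I-1×I-2: Nn|NN
N/III-1 ? II-2×II-1: nn|Nn
N/III-2 aff II-2×II-1: Nn
⇒ N over [I-1,I-2,II-1,II-2,II-3,III-1,III-2]: 19 consistent
W/I-1 ? ·: ww|Ww
W/I-2 ? ·: ww|Ww
W/II-1 aff I-1×I-2: Ww|WW
W/II-2 un ·: ww
W/II-3 un I-1×I-2: ww
W/III-1 ? II-2×II-1: ww|Ww
W/III-2 ? II-2×II-1: ww|Ww
⇒ W over [I-1,I-2,II-1,II-2,II-3,III-1,III-2]: 13 consistent

I-2 ∈ {NN Ww, NN ww, Nn Ww, Nn ww}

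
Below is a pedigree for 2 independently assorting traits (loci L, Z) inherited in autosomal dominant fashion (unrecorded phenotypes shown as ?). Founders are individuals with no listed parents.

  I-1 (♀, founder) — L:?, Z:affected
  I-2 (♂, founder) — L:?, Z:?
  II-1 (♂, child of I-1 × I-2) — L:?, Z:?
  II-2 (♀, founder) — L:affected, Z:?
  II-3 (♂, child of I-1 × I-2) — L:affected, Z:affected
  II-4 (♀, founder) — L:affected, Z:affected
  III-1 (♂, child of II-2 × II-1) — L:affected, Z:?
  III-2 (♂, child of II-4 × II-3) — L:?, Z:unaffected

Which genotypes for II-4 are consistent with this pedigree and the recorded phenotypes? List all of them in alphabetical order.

II-4 ∈ {LL Zz, Ll Zz}

L/I-1 ? ·: ll|Ll|LL
L/I-2 ? ·: ll|Ll|LL
L/II-1 ? I-1×I-2: ll|Ll|LL
L/II-2 aff ·: Ll|LL
L/II-3 aff I-1×I-2: Ll|LL
L/II-4 aff ·: Ll|LL
L/III-1 aff II-2×II-1: Ll|LL
L/III-2 ? II-4×II-3: ll|Ll|LL
⇒ L over [I-1,I-2,II-1,II-2,II-3,II-4,III-1,III-2]: 293 consistent
Z/I-1 aff ·: Zz|ZZ
Z/I-2 ? ·: zz|Zz|ZZ
Z/II-1 ? I-1×I-2: zz|Zz|ZZ
Z/II-2 ? ·: zz|Zz|ZZ
Z/II-3 aff I-1×I-2: Zz
Z/II-4 aff ·: Zz
Z/III-1 ? II-2×II-1: zz|Zz|ZZ
Z/III-2 un II-4×II-3: zz
⇒ Z over [I-1,I-2,II-1,II-2,II-3,II-4,III-1,III-2]: 55 consistent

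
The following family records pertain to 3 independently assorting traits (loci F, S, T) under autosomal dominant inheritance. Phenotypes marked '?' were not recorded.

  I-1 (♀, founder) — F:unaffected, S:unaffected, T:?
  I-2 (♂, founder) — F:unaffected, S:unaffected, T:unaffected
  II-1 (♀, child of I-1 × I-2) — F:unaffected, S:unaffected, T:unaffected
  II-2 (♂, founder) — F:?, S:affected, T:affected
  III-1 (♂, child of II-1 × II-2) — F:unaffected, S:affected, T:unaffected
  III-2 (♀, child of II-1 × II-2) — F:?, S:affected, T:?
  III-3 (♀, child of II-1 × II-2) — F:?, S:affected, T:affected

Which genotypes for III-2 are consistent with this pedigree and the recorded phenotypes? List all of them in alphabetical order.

F/I-1 un ·: ff
F/I-2 un ·: ff
F/II-1 un I-1×I-2: ff
F/II-2 ? ·: ff|Ff
F/III-1 un II-1×II-2: ff
F/III-2 ? II-1×II-2: ff|Ff
F/III-3 ? II-1×II-2: ff|Ff
⇒ F over [I-1,I-2,II-1,II-2,III-1,III-2,III-3]: 5 consistent
S/I-1 un ·: ss
S/I-2 un ·: ss
S/II-1 un I-1×I-2: ss
S/II-2 aff ·: Ss|SS
S/III-1 aff II-1×II-2: Ss
S/III-2 aff II-1×II-2: Ss
S/III-3 aff II-1×II-2: Ss
⇒ S over [I-1,I-2,II-1,II-2,III-1,III-2,III-3]: 2 consistent
T/I-1 ? ·: tt|Tt
T/I-2 un ·: tt
T/II-1 un I-1×I-2: tt
T/II-2 aff ·: Tt
T/III-1 un II-1×II-2: tt
T/III-2 ? II-1×II-2: tt|Tt
T/III-3 aff II-1×II-2: Tt
⇒ T over [I-1,I-2,II-1,II-2,III-1,III-2,III-3]: 4 consistent

III-2 ∈ {Ff Ss Tt, Ff Ss tt, ff Ss Tt, ff Ss tt}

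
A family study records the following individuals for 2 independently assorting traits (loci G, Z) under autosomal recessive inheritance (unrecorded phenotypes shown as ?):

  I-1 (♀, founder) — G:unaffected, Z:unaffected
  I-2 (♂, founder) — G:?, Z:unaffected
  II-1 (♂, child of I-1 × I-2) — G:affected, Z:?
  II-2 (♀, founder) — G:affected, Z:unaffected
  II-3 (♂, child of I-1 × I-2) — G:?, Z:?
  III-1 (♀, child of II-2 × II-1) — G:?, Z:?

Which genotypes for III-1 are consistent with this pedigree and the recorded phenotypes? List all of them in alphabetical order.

III-1 ∈ {gg ZZ, gg Zz, gg zz}

G/I-1 un ·: Gg
G/I-2 ? ·: Gg|gg
G/II-1 aff I-1×I-2: gg
G/II-2 aff ·: gg
G/II-3 ? I-1×I-2: GG|Gg|gg
G/III-1 ? II-2×II-1: gg
⇒ G over [I-1,I-2,II-1,II-2,II-3,III-1]: 5 consistent
Z/I-1 un ·: ZZ|Zz
Z/I-2 un ·: ZZ|Zz
Z/II-1 ? I-1×I-2: ZZ|Zz|zz
Z/II-2 un ·: ZZ|Zz
Z/II-3 ? I-1×I-2: ZZ|Zz|zz
Z/III-1 ? II-2×II-1: ZZ|Zz|zz
⇒ Z over [I-1,I-2,II-1,II-2,II-3,III-1]: 68 consistent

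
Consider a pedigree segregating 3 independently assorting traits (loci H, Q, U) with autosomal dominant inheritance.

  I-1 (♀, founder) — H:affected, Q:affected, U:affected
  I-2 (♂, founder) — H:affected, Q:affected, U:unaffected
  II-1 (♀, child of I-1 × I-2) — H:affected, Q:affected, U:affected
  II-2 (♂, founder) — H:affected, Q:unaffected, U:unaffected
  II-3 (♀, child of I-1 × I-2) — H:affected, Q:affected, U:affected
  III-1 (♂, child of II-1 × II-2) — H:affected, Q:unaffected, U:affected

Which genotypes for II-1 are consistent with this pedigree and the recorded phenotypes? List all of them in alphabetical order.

H/I-1 aff ·: Hh|HH
H/I-2 aff ·: Hh|HH
H/II-1 aff I-1×I-2: Hh|HH
H/II-2 aff ·: Hh|HH
H/II-3 aff I-1×I-2: Hh|HH
H/III-1 aff II-1×II-2: Hh|HH
⇒ H over [I-1,I-2,II-1,II-2,II-3,III-1]: 45 consistent
Q/I-1 aff ·: Qq|QQ
Q/I-2 aff ·: Qq|QQ
Q/II-1 aff I-1×I-2: Qq
Q/II-2 un ·: qq
Q/II-3 aff I-1×I-2: Qq|QQ
Q/III-1 un II-1×II-2: qq
⇒ Q over [I-1,I-2,II-1,II-2,II-3,III-1]: 6 consistent
U/I-1 aff ·: Uu|UU
U/I-2 un ·: uu
U/II-1 aff I-1×I-2: Uu
U/II-2 un ·: uu
U/II-3 aff I-1×I-2: Uu
U/III-1 aff II-1×II-2: Uu
⇒ U over [I-1,I-2,II-1,II-2,II-3,III-1]: 2 consistent

II-1 ∈ {HH Qq Uu, Hh Qq Uu}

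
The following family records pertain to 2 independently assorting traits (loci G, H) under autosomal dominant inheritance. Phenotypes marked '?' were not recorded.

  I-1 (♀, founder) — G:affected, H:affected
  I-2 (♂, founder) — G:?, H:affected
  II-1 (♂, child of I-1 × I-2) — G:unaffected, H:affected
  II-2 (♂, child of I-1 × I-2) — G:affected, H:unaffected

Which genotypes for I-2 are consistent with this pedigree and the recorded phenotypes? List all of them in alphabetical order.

G/I-1 aff ·: Gg
G/I-2 ? ·: gg|Gg
G/II-1 un I-1×I-2: gg
G/II-2 aff I-1×I-2: Gg|GG
⇒ G over [I-1,I-2,II-1,II-2]: 3 consistent
H/I-1 aff ·: Hh
H/I-2 aff ·: Hh
H/II-1 aff I-1×I-2: Hh|HH
H/II-2 un I-1×I-2: hh
⇒ H over [I-1,I-2,II-1,II-2]: 2 consistent

I-2 ∈ {Gg Hh, gg Hh}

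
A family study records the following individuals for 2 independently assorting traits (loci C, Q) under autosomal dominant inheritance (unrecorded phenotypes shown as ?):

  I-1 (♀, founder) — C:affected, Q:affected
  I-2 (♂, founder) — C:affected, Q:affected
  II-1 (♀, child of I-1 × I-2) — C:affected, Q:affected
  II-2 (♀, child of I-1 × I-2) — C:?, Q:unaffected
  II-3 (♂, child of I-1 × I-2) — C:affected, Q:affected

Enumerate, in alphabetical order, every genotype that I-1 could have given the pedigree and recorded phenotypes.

I-1 ∈ {CC Qq, Cc Qq}

C/I-1 aff ·: Cc|CC
C/I-2 aff ·: Cc|CC
C/II-1 aff I-1×I-2: Cc|CC
C/II-2 ? I-1×I-2: cc|Cc|CC
C/II-3 aff I-1×I-2: Cc|CC
⇒ C over [I-1,I-2,II-1,II-2,II-3]: 29 consistent
Q/I-1 aff ·: Qq
Q/I-2 aff ·: Qq
Q/II-1 aff I-1×I-2: Qq|QQ
Q/II-2 un I-1×I-2: qq
Q/II-3 aff I-1×I-2: Qq|QQ
⇒ Q over [I-1,I-2,II-1,II-2,II-3]: 4 consistent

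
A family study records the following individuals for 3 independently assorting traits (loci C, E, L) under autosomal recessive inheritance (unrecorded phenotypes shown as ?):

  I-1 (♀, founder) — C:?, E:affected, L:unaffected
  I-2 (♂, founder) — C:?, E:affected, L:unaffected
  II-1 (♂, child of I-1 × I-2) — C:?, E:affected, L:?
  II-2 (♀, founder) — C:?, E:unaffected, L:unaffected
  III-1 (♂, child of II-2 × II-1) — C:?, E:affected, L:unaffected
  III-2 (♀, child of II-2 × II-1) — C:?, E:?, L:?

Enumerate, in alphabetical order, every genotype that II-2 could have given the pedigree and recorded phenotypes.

II-2 ∈ {CC Ee LL, CC Ee Ll, Cc Ee LL, Cc Ee Ll, cc Ee LL, cc Ee Ll}

C/I-1 ? ·: CC|Cc|cc
C/I-2 ? ·: CC|Cc|cc
C/II-1 ? I-1×I-2: CC|Cc|cc
C/II-2 ? ·: CC|Cc|cc
C/III-1 ? II-2×II-1: CC|Cc|cc
C/III-2 ? II-2×II-1: CC|Cc|cc
⇒ C over [I-1,I-2,II-1,II-2,III-1,III-2]: 167 consistent
E/I-1 aff ·: ee
E/I-2 aff ·: ee
E/II-1 aff I-1×I-2: ee
E/II-2 un ·: Ee
E/III-1 aff II-2×II-1: ee
E/III-2 ? II-2×II-1: Ee|ee
⇒ E over [I-1,I-2,II-1,II-2,III-1,III-2]: 2 consistent
L/I-1 un ·: LL|Ll
L/I-2 un ·: LL|Ll
L/II-1 ? I-1×I-2: LL|Ll|ll
L/II-2 un ·: LL|Ll
L/III-1 un II-2×II-1: LL|Ll
L/III-2 ? II-2×II-1: LL|Ll|ll
⇒ L over [I-1,I-2,II-1,II-2,III-1,III-2]: 53 consistent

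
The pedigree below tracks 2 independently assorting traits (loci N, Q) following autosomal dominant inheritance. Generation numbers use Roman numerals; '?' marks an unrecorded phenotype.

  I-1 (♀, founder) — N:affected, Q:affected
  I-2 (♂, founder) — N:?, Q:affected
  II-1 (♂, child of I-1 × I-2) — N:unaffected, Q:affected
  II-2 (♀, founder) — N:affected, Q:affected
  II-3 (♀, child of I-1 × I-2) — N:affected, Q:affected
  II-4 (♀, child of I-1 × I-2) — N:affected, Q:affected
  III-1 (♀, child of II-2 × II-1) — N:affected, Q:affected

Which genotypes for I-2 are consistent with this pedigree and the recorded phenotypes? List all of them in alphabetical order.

I-2 ∈ {Nn QQ, Nn Qq, nn QQ, nn Qq}

N/I-1 aff ·: Nn
N/I-2 ? ·: nn|Nn
N/II-1 un I-1×I-2: nn
N/II-2 aff ·: Nn|NN
N/II-3 aff I-1×I-2: Nn|NN
N/II-4 aff I-1×I-2: Nn|NN
N/III-1 aff II-2×II-1: Nn
⇒ N over [I-1,I-2,II-1,II-2,II-3,II-4,III-1]: 10 consistent
Q/I-1 aff ·: Qq|QQ
Q/I-2 aff ·: Qq|QQ
Q/II-1 aff I-1×I-2: Qq|QQ
Q/II-2 aff ·: Qq|QQ
Q/II-3 aff I-1×I-2: Qq|QQ
Q/II-4 aff I-1×I-2: Qq|QQ
Q/III-1 aff II-2×II-1: Qq|QQ
⇒ Q over [I-1,I-2,II-1,II-2,II-3,II-4,III-1]: 87 consistent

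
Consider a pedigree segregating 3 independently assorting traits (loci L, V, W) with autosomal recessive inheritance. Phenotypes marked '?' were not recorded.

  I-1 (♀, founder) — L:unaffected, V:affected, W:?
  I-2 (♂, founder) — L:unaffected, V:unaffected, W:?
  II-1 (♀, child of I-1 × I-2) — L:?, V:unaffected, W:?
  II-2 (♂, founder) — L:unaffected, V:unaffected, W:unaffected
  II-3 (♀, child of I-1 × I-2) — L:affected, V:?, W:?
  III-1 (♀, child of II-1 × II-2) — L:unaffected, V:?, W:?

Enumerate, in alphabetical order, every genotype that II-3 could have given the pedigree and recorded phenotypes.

II-3 ∈ {ll Vv WW, ll Vv Ww, ll Vv ww, ll vv WW, ll vv Ww, ll vv ww}

L/I-1 un ·: Ll
L/I-2 un ·: Ll
L/II-1 ? I-1×I-2: LL|Ll|ll
L/II-2 un ·: LL|Ll
L/II-3 aff I-1×I-2: ll
L/III-1 un II-1×II-2: LL|Ll
⇒ L over [I-1,I-2,II-1,II-2,II-3,III-1]: 9 consistent
V/I-1 aff ·: vv
V/I-2 un ·: VV|Vv
V/II-1 un I-1×I-2: Vv
V/II-2 un ·: VV|Vv
V/II-3 ? I-1×I-2: Vv|vv
V/III-1 ? II-1×II-2: VV|Vv|vv
⇒ V over [I-1,I-2,II-1,II-2,II-3,III-1]: 15 consistent
W/I-1 ? ·: WW|Ww|ww
W/I-2 ? ·: WW|Ww|ww
W/II-1 ? I-1×I-2: WW|Ww|ww
W/II-2 un ·: WW|Ww
W/II-3 ? I-1×I-2: WW|Ww|ww
W/III-1 ? II-1×II-2: WW|Ww|ww
⇒ W over [I-1,I-2,II-1,II-2,II-3,III-1]: 113 consistent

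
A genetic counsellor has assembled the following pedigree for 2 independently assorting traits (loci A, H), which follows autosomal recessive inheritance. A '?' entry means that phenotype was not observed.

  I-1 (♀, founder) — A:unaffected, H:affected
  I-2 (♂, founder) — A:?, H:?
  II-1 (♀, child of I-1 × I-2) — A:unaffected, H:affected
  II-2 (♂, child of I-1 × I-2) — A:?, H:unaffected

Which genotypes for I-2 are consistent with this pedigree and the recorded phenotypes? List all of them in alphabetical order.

A/I-1 un ·: AA|Aa
A/I-2 ? ·: AA|Aa|aa
A/II-1 un I-1×I-2: AA|Aa
A/II-2 ? I-1×I-2: AA|Aa|aa
⇒ A over [I-1,I-2,II-1,II-2]: 18 consistent
H/I-1 aff ·: hh
H/I-2 ? ·: Hh
H/II-1 aff I-1×I-2: hh
H/II-2 un I-1×I-2: Hh
⇒ H over [I-1,I-2,II-1,II-2]: 1 consistent

I-2 ∈ {AA Hh, Aa Hh, aa Hh}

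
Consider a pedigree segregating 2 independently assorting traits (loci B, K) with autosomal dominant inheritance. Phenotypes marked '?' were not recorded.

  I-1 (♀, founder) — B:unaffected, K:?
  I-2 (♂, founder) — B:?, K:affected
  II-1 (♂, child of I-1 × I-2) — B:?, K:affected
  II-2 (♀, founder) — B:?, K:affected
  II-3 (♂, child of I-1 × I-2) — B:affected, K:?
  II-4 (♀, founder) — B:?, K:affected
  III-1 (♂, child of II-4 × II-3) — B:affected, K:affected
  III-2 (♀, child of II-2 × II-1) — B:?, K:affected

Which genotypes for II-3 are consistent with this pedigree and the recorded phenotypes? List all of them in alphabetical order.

II-3 ∈ {Bb KK, Bb Kk, Bb kk}

B/I-1 un ·: bb
B/I-2 ? ·: Bb|BB
B/II-1 ? I-1×I-2: bb|Bb
B/II-2 ? ·: bb|Bb|BB
B/II-3 aff I-1×I-2: Bb
B/II-4 ? ·: bb|Bb|BB
B/III-1 aff II-4×II-3: Bb|BB
B/III-2 ? II-2×II-1: bb|Bb|BB
⇒ B over [I-1,I-2,II-1,II-2,II-3,II-4,III-1,III-2]: 90 consistent
K/I-1 ? ·: kk|Kk|KK
K/I-2 aff ·: Kk|KK
K/II-1 aff I-1×I-2: Kk|KK
K/II-2 aff ·: Kk|KK
K/II-3 ? I-1×I-2: kk|Kk|KK
K/II-4 aff ·: Kk|KK
K/III-1 aff II-4×II-3: Kk|KK
K/III-2 aff II-2×II-1: Kk|KK
⇒ K over [I-1,I-2,II-1,II-2,II-3,II-4,III-1,III-2]: 210 consistent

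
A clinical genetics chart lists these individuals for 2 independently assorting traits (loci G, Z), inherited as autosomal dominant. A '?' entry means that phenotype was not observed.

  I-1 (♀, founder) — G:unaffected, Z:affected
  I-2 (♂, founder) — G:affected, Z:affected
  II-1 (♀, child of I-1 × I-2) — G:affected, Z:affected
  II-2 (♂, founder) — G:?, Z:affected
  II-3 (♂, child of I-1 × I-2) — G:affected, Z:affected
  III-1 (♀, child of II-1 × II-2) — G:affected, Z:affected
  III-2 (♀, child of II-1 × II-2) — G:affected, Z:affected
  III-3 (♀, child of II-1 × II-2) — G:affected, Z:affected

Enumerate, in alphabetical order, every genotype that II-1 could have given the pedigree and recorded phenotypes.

G/I-1 un ·: gg
G/I-2 aff ·: Gg|GG
G/II-1 aff I-1×I-2: Gg
G/II-2 ? ·: gg|Gg|GG
G/II-3 aff I-1×I-2: Gg
G/III-1 aff II-1×II-2: Gg|GG
G/III-2 aff II-1×II-2: Gg|GG
G/III-3 aff II-1×II-2: Gg|GG
⇒ G over [I-1,I-2,II-1,II-2,II-3,III-1,III-2,III-3]: 34 consistent
Z/I-1 aff ·: Zz|ZZ
Z/I-2 aff ·: Zz|ZZ
Z/II-1 aff I-1×I-2: Zz|ZZ
Z/II-2 aff ·: Zz|ZZ
Z/II-3 aff I-1×I-2: Zz|ZZ
Z/III-1 aff II-1×II-2: Zz|ZZ
Z/III-2 aff II-1×II-2: Zz|ZZ
Z/III-3 aff II-1×II-2: Zz|ZZ
⇒ Z over [I-1,I-2,II-1,II-2,II-3,III-1,III-2,III-3]: 159 consistent

II-1 ∈ {Gg ZZ, Gg Zz}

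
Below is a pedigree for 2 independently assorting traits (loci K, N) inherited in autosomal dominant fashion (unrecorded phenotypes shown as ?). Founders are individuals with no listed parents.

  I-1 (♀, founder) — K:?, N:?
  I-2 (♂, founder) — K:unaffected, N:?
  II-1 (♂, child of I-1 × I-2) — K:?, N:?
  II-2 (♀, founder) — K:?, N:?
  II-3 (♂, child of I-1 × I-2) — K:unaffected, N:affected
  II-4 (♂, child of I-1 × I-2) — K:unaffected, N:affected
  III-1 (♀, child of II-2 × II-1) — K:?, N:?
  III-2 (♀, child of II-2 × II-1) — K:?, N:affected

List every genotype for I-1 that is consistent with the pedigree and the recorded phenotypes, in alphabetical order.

I-1 ∈ {Kk NN, Kk Nn, Kk nn, kk NN, kk Nn, kk nn}

K/I-1 ? ·: kk|Kk
K/I-2 un ·: kk
K/II-1 ? I-1×I-2: kk|Kk
K/II-2 ? ·: kk|Kk|KK
K/II-3 un I-1×I-2: kk
K/II-4 un I-1×I-2: kk
K/III-1 ? II-2×II-1: kk|Kk|KK
K/III-2 ? II-2×II-1: kk|Kk|KK
⇒ K over [I-1,I-2,II-1,II-2,II-3,II-4,III-1,III-2]: 29 consistent
N/I-1 ? ·: nn|Nn|NN
N/I-2 ? ·: nn|Nn|NN
N/II-1 ? I-1×I-2: nn|Nn|NN
N/II-2 ? ·: nn|Nn|NN
N/II-3 aff I-1×I-2: Nn|NN
N/II-4 aff I-1×I-2: Nn|NN
N/III-1 ? II-2×II-1: nn|Nn|NN
N/III-2 aff II-2×II-1: Nn|NN
⇒ N over [I-1,I-2,II-1,II-2,II-3,II-4,III-1,III-2]: 288 consistent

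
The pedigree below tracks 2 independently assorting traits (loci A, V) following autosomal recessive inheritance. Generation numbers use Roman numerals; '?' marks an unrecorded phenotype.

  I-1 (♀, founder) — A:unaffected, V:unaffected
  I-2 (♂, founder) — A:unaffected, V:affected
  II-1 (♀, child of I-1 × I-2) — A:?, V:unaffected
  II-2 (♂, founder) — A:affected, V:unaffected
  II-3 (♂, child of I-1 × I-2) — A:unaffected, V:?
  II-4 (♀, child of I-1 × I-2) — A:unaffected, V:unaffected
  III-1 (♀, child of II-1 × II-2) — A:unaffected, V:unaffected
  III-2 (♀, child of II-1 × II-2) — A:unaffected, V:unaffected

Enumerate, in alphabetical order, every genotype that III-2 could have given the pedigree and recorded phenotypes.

A/I-1 un ·: AA|Aa
A/I-2 un ·: AA|Aa
A/II-1 ? I-1×I-2: AA|Aa
A/II-2 aff ·: aa
A/II-3 un I-1×I-2: AA|Aa
A/II-4 un I-1×I-2: AA|Aa
A/III-1 un II-1×II-2: Aa
A/III-2 un II-1×II-2: Aa
⇒ A over [I-1,I-2,II-1,II-2,II-3,II-4,III-1,III-2]: 25 consistent
V/I-1 un ·: VV|Vv
V/I-2 aff ·: vv
V/II-1 un I-1×I-2: Vv
V/II-2 un ·: VV|Vv
V/II-3 ? I-1×I-2: Vv|vv
V/II-4 un I-1×I-2: Vv
V/III-1 un II-1×II-2: VV|Vv
V/III-2 un II-1×II-2: VV|Vv
⇒ V over [I-1,I-2,II-1,II-2,II-3,II-4,III-1,III-2]: 24 consistent

III-2 ∈ {Aa VV, Aa Vv}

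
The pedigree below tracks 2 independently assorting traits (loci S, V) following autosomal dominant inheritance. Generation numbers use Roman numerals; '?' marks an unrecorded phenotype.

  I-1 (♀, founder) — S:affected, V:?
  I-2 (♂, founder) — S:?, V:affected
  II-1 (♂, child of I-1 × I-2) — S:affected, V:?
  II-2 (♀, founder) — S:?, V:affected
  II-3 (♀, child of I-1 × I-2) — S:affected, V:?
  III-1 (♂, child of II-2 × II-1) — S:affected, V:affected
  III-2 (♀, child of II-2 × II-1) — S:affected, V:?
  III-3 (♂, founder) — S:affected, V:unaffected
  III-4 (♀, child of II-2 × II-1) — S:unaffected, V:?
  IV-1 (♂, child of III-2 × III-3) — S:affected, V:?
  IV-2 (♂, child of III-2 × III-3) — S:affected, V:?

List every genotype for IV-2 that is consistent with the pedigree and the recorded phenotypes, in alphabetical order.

IV-2 ∈ {SS Vv, SS vv, Ss Vv, Ss vv}

S/I-1 aff ·: Ss|SS
S/I-2 ? ·: ss|Ss|SS
S/II-1 aff I-1×I-2: Ss
S/II-2 ? ·: ss|Ss
S/II-3 aff I-1×I-2: Ss|SS
S/III-1 aff II-2×II-1: Ss|SS
S/III-2 aff II-2×II-1: Ss|SS
S/III-3 aff ·: Ss|SS
S/III-4 un II-2×II-1: ss
S/IV-1 aff III-2×III-3: Ss|SS
S/IV-2 aff III-2×III-3: Ss|SS
⇒ S over [I-1,I-2,II-1,II-2,II-3,III-1,III-2,III-3,III-4,IV-1,IV-2]: 272 consistent
V/I-1 ? ·: vv|Vv|VV
V/I-2 aff ·: Vv|VV
V/II-1 ? I-1×I-2: vv|Vv|VV
V/II-2 aff ·: Vv|VV
V/II-3 ? I-1×I-2: vv|Vv|VV
V/III-1 aff II-2×II-1: Vv|VV
V/III-2 ? II-2×II-1: vv|Vv|VV
V/III-3 un ·: vv
V/III-4 ? II-2×II-1: vv|Vv|VV
V/IV-1 ? III-2×III-3: vv|Vv
V/IV-2 ? III-2×III-3: vv|Vv
⇒ V over [I-1,I-2,II-1,II-2,II-3,III-1,III-2,III-3,III-4,IV-1,IV-2]: 798 consistent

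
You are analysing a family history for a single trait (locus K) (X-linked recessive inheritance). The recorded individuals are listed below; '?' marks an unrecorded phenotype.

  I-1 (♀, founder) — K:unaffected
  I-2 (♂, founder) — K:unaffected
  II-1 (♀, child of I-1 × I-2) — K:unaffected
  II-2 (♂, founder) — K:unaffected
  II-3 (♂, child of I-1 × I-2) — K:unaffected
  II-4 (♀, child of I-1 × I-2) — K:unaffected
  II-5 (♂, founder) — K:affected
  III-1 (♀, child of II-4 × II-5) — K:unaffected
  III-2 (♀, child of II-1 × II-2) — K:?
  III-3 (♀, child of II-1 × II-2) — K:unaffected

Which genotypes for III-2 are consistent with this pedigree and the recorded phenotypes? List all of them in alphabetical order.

K/I-1 un ·: X^KX^K|X^KX^k
K/I-2 un ·: X^KY
K/II-1 un I-1×I-2: X^KX^K|X^KX^k
K/II-2 un ·: X^KY
K/II-3 un I-1×I-2: X^KY
K/II-4 un I-1×I-2: X^KX^K|X^KX^k
K/II-5 aff ·: X^kY
K/III-1 un II-4×II-5: X^KX^k
K/III-2 ? II-1×II-2: X^KX^K|X^KX^k
K/III-3 un II-1×II-2: X^KX^K|X^KX^k
⇒ K over [I-1,I-2,II-1,II-2,II-3,II-4,II-5,III-1,III-2,III-3]: 11 consistent

III-2 ∈ {X^KX^K, X^KX^k}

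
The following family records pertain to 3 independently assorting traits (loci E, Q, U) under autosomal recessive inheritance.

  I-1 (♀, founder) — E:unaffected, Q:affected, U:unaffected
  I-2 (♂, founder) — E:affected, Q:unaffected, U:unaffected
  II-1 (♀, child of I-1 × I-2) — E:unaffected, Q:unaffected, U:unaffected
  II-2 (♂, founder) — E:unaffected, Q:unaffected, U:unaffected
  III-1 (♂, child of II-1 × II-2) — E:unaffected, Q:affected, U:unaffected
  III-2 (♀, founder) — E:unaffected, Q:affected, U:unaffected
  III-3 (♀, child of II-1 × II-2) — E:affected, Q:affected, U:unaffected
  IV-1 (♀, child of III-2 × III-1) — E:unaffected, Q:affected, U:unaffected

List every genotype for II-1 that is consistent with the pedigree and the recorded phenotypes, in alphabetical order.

E/I-1 un ·: EE|Ee
E/I-2 aff ·: ee
E/II-1 un I-1×I-2: Ee
E/II-2 un ·: Ee
E/III-1 un II-1×II-2: EE|Ee
E/III-2 un ·: EE|Ee
E/III-3 aff II-1×II-2: ee
E/IV-1 un III-2×III-1: EE|Ee
⇒ E over [I-1,I-2,II-1,II-2,III-1,III-2,III-3,IV-1]: 14 consistent
Q/I-1 aff ·: qq
Q/I-2 un ·: QQ|Qq
Q/II-1 un I-1×I-2: Qq
Q/II-2 un ·: Qq
Q/III-1 aff II-1×II-2: qq
Q/III-2 aff ·: qq
Q/III-3 aff II-1×II-2: qq
Q/IV-1 aff III-2×III-1: qq
⇒ Q over [I-1,I-2,II-1,II-2,III-1,III-2,III-3,IV-1]: 2 consistent
U/I-1 un ·: UU|Uu
U/I-2 un ·: UU|Uu
U/II-1 un I-1×I-2: UU|Uu
U/II-2 un ·: UU|Uu
U/III-1 un II-1×II-2: UU|Uu
U/III-2 un ·: UU|Uu
U/III-3 un II-1×II-2: UU|Uu
U/IV-1 un III-2×III-1: UU|Uu
⇒ U over [I-1,I-2,II-1,II-2,III-1,III-2,III-3,IV-1]: 152 consistent

II-1 ∈ {Ee Qq UU, Ee Qq Uu}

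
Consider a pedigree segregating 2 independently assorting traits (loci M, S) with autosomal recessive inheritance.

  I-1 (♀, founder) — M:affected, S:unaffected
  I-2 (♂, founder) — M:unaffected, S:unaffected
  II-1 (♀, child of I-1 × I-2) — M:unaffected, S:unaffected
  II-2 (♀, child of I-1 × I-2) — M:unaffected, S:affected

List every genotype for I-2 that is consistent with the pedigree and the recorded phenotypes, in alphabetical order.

I-2 ∈ {MM Ss, Mm Ss}

M/I-1 aff ·: mm
M/I-2 un ·: MM|Mm
M/II-1 un I-1×I-2: Mm
M/II-2 un I-1×I-2: Mm
⇒ M over [I-1,I-2,II-1,II-2]: 2 consistent
S/I-1 un ·: Ss
S/I-2 un ·: Ss
S/II-1 un I-1×I-2: SS|Ss
S/II-2 aff I-1×I-2: ss
⇒ S over [I-1,I-2,II-1,II-2]: 2 consistent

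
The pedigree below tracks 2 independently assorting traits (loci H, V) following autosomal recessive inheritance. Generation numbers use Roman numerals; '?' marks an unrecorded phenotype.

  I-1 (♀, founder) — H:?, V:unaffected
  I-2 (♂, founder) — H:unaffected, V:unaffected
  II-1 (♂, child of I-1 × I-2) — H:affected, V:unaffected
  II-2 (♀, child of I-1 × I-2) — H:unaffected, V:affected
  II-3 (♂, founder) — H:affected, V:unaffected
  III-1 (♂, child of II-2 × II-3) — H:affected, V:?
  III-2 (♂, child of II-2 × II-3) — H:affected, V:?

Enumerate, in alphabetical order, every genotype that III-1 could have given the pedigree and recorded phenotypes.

H/I-1 ? ·: Hh|hh
H/I-2 un ·: Hh
H/II-1 aff I-1×I-2: hh
H/II-2 un I-1×I-2: Hh
H/II-3 aff ·: hh
H/III-1 aff II-2×II-3: hh
H/III-2 aff II-2×II-3: hh
⇒ H over [I-1,I-2,II-1,II-2,II-3,III-1,III-2]: 2 consistent
V/I-1 un ·: Vv
V/I-2 un ·: Vv
V/II-1 un I-1×I-2: VV|Vv
V/II-2 aff I-1×I-2: vv
V/II-3 un ·: VV|Vv
V/III-1 ? II-2×II-3: Vv|vv
V/III-2 ? II-2×II-3: Vv|vv
⇒ V over [I-1,I-2,II-1,II-2,II-3,III-1,III-2]: 10 consistent

III-1 ∈ {hh Vv, hh vv}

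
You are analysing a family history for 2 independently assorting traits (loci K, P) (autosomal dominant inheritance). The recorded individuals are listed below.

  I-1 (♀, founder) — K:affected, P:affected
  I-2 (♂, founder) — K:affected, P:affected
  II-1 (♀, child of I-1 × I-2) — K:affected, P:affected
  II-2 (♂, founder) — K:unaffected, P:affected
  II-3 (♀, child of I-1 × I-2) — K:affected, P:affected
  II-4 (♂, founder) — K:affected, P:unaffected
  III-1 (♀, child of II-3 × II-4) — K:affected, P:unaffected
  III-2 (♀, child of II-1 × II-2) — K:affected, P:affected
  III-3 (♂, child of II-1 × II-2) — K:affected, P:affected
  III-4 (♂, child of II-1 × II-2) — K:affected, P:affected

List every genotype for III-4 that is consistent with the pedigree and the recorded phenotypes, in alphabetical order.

III-4 ∈ {Kk PP, Kk Pp}

K/I-1 aff ·: Kk|KK
K/I-2 aff ·: Kk|KK
K/II-1 aff I-1×I-2: Kk|KK
K/II-2 un ·: kk
K/II-3 aff I-1×I-2: Kk|KK
K/II-4 aff ·: Kk|KK
K/III-1 aff II-3×II-4: Kk|KK
K/III-2 aff II-1×II-2: Kk
K/III-3 aff II-1×II-2: Kk
K/III-4 aff II-1×II-2: Kk
⇒ K over [I-1,I-2,II-1,II-2,II-3,II-4,III-1,III-2,III-3,III-4]: 45 consistent
P/I-1 aff ·: Pp|PP
P/I-2 aff ·: Pp|PP
P/II-1 aff I-1×I-2: Pp|PP
P/II-2 aff ·: Pp|PP
P/II-3 aff I-1×I-2: Pp
P/II-4 un ·: pp
P/III-1 un II-3×II-4: pp
P/III-2 aff II-1×II-2: Pp|PP
P/III-3 aff II-1×II-2: Pp|PP
P/III-4 aff II-1×II-2: Pp|PP
⇒ P over [I-1,I-2,II-1,II-2,II-3,II-4,III-1,III-2,III-3,III-4]: 75 consistent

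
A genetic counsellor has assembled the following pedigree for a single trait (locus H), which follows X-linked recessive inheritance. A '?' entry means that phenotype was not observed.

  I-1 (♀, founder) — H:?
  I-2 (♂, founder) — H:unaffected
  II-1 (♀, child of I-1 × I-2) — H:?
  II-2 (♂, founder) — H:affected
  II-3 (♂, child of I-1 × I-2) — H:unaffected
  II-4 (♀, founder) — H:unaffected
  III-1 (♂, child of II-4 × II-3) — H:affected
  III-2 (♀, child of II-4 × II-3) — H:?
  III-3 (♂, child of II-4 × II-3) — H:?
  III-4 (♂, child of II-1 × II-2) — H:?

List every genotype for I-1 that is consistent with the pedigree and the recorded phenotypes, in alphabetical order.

H/I-1 ? ·: X^HX^H|X^HX^h
H/I-2 un ·: X^HY
H/II-1 ? I-1×I-2: X^HX^H|X^HX^h
H/II-2 aff ·: X^hY
H/II-3 un I-1×I-2: X^HY
H/II-4 un ·: X^HX^h
H/III-1 aff II-4×II-3: X^hY
H/III-2 ? II-4×II-3: X^HX^H|X^HX^h
H/III-3 ? II-4×II-3: X^HY|X^hY
H/III-4 ? II-1×II-2: X^HY|X^hY
⇒ H over [I-1,I-2,II-1,II-2,II-3,II-4,III-1,III-2,III-3,III-4]: 16 consistent

I-1 ∈ {X^HX^H, X^HX^h}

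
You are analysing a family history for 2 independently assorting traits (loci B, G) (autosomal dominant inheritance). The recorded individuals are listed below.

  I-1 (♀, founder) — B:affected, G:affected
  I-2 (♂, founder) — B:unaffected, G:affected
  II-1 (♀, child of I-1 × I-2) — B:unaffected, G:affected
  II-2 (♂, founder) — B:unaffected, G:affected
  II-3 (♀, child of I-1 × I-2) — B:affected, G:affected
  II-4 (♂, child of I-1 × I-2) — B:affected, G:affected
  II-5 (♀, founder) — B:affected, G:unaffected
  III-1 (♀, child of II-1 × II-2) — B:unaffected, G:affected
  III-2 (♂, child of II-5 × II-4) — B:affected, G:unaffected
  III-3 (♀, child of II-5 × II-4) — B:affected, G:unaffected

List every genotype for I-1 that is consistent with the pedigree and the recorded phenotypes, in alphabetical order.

I-1 ∈ {Bb GG, Bb Gg}

B/I-1 aff ·: Bb
B/I-2 un ·: bb
B/II-1 un I-1×I-2: bb
B/II-2 un ·: bb
B/II-3 aff I-1×I-2: Bb
B/II-4 aff I-1×I-2: Bb
B/II-5 aff ·: Bb|BB
B/III-1 un II-1×II-2: bb
B/III-2 aff II-5×II-4: Bb|BB
B/III-3 aff II-5×II-4: Bb|BB
⇒ B over [I-1,I-2,II-1,II-2,II-3,II-4,II-5,III-1,III-2,III-3]: 8 consistent
G/I-1 aff ·: Gg|GG
G/I-2 aff ·: Gg|GG
G/II-1 aff I-1×I-2: Gg|GG
G/II-2 aff ·: Gg|GG
G/II-3 aff I-1×I-2: Gg|GG
G/II-4 aff I-1×I-2: Gg
G/II-5 un ·: gg
G/III-1 aff II-1×II-2: Gg|GG
G/III-2 un II-5×II-4: gg
G/III-3 un II-5×II-4: gg
⇒ G over [I-1,I-2,II-1,II-2,II-3,II-4,II-5,III-1,III-2,III-3]: 42 consistent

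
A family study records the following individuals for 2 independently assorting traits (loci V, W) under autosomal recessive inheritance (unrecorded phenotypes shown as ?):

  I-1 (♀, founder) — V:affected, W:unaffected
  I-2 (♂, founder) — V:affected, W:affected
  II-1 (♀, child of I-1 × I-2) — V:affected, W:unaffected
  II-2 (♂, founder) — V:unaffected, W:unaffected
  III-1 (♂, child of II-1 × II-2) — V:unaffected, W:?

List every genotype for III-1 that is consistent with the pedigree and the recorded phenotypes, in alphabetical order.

V/I-1 aff ·: vv
V/I-2 aff ·: vv
V/II-1 aff I-1×I-2: vv
V/II-2 un ·: VV|Vv
V/III-1 un II-1×II-2: Vv
⇒ V over [I-1,I-2,II-1,II-2,III-1]: 2 consistent
W/I-1 un ·: WW|Ww
W/I-2 aff ·: ww
W/II-1 un I-1×I-2: Ww
W/II-2 un ·: WW|Ww
W/III-1 ? II-1×II-2: WW|Ww|ww
⇒ W over [I-1,I-2,II-1,II-2,III-1]: 10 consistent

III-1 ∈ {Vv WW, Vv Ww, Vv ww}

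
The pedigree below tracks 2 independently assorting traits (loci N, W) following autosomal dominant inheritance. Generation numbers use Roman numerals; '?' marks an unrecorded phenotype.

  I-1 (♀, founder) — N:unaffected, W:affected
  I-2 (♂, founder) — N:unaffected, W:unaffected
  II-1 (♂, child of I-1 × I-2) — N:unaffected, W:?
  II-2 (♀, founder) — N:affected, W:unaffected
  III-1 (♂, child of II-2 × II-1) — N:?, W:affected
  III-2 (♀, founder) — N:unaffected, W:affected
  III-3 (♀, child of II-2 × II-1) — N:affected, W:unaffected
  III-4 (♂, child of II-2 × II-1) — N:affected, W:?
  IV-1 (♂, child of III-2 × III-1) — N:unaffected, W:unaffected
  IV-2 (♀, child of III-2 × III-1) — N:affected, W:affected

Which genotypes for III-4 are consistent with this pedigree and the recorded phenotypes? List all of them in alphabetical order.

III-4 ∈ {Nn Ww, Nn ww}

N/I-1 un ·: nn
N/I-2 un ·: nn
N/II-1 un I-1×I-2: nn
N/II-2 aff ·: Nn|NN
N/III-1 ? II-2×II-1: Nn
N/III-2 un ·: nn
N/III-3 aff II-2×II-1: Nn
N/III-4 aff II-2×II-1: Nn
N/IV-1 un III-2×III-1: nn
N/IV-2 aff III-2×III-1: Nn
⇒ N over [I-1,I-2,II-1,II-2,III-1,III-2,III-3,III-4,IV-1,IV-2]: 2 consistent
W/I-1 aff ·: Ww|WW
W/I-2 un ·: ww
W/II-1 ? I-1×I-2: Ww
W/II-2 un ·: ww
W/III-1 aff II-2×II-1: Ww
W/III-2 aff ·: Ww
W/III-3 un II-2×II-1: ww
W/III-4 ? II-2×II-1: ww|Ww
W/IV-1 un III-2×III-1: ww
W/IV-2 aff III-2×III-1: Ww|WW
⇒ W over [I-1,I-2,II-1,II-2,III-1,III-2,III-3,III-4,IV-1,IV-2]: 8 consistent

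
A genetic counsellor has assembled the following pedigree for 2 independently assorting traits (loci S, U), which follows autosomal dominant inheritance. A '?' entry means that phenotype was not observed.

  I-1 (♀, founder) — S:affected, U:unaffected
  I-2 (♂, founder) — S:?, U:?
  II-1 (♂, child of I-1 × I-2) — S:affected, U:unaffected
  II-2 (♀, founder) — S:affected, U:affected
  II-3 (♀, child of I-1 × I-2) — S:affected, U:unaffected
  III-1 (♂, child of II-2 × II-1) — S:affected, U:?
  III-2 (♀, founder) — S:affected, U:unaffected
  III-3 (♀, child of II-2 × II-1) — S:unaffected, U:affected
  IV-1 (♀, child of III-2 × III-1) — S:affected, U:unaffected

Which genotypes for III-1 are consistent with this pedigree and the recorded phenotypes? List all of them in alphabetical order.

III-1 ∈ {SS Uu, SS uu, Ss Uu, Ss uu}

S/I-1 aff ·: Ss|SS
S/I-2 ? ·: ss|Ss|SS
S/II-1 aff I-1×I-2: Ss
S/II-2 aff ·: Ss
S/II-3 aff I-1×I-2: Ss|SS
S/III-1 aff II-2×II-1: Ss|SS
S/III-2 aff ·: Ss|SS
S/III-3 un II-2×II-1: ss
S/IV-1 aff III-2×III-1: Ss|SS
⇒ S over [I-1,I-2,II-1,II-2,II-3,III-1,III-2,III-3,IV-1]: 56 consistent
U/I-1 un ·: uu
U/I-2 ? ·: uu|Uu
U/II-1 un I-1×I-2: uu
U/II-2 aff ·: Uu|UU
U/II-3 un I-1×I-2: uu
U/III-1 ? II-2×II-1: uu|Uu
U/III-2 un ·: uu
U/III-3 aff II-2×II-1: Uu
U/IV-1 un III-2×III-1: uu
⇒ U over [I-1,I-2,II-1,II-2,II-3,III-1,III-2,III-3,IV-1]: 6 consistent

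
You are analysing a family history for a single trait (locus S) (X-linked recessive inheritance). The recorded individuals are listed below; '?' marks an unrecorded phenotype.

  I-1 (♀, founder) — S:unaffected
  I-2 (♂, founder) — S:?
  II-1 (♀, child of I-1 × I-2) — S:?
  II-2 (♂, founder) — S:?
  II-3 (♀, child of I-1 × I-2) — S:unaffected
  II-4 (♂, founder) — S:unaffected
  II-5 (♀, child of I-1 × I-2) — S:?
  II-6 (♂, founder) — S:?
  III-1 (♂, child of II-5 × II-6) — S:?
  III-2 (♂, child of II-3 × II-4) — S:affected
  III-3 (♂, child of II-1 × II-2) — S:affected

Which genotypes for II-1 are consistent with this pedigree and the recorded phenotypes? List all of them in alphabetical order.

S/I-1 un ·: X^SX^S|X^SX^s
S/I-2 ? ·: X^SY|X^sY
S/II-1 ? I-1×I-2: X^SX^s|X^sX^s
S/II-2 ? ·: X^SY|X^sY
S/II-3 un I-1×I-2: X^SX^s
S/II-4 un ·: X^SY
S/II-5 ? I-1×I-2: X^SX^S|X^SX^s|X^sX^s
S/II-6 ? ·: X^SY|X^sY
S/III-1 ? II-5×II-6: X^SY|X^sY
S/III-2 aff II-3×II-4: X^sY
S/III-3 aff II-1×II-2: X^sY
⇒ S over [I-1,I-2,II-1,II-2,II-3,II-4,II-5,II-6,III-1,III-2,III-3]: 44 consistent

II-1 ∈ {X^SX^s, X^sX^s}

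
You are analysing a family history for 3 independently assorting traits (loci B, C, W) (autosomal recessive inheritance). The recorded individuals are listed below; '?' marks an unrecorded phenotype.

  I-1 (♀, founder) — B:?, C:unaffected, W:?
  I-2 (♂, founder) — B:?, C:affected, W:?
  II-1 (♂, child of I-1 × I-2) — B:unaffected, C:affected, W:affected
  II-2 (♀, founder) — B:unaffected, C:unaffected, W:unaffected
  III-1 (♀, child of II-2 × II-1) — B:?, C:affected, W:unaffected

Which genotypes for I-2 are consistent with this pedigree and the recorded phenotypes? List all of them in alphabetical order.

I-2 ∈ {BB cc Ww, BB cc ww, Bb cc Ww, Bb cc ww, bb cc Ww, bb cc ww}

B/I-1 ? ·: BB|Bb|bb
B/I-2 ? ·: BB|Bb|bb
B/II-1 un I-1×I-2: BB|Bb
B/II-2 un ·: BB|Bb
B/III-1 ? II-2×II-1: BB|Bb|bb
⇒ B over [I-1,I-2,II-1,II-2,III-1]: 47 consistent
C/I-1 un ·: Cc
C/I-2 aff ·: cc
C/II-1 aff I-1×I-2: cc
C/II-2 un ·: Cc
C/III-1 aff II-2×II-1: cc
⇒ C over [I-1,I-2,II-1,II-2,III-1]: 1 consistent
W/I-1 ? ·: Ww|ww
W/I-2 ? ·: Ww|ww
W/II-1 aff I-1×I-2: ww
W/II-2 un ·: WW|Ww
W/III-1 un II-2×II-1: Ww
⇒ W over [I-1,I-2,II-1,II-2,III-1]: 8 consistent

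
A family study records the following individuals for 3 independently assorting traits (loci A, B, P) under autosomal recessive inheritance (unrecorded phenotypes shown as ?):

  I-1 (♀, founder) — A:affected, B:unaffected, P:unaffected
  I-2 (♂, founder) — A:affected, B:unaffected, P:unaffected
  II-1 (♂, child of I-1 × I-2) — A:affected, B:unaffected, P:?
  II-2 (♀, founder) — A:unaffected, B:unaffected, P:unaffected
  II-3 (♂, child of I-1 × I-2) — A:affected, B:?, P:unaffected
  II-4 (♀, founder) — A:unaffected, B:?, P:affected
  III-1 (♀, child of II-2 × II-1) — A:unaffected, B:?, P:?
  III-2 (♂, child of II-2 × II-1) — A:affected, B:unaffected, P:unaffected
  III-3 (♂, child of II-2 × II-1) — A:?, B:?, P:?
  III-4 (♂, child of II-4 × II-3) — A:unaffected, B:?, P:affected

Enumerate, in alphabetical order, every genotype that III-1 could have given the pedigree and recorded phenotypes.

A/I-1 aff ·: aa
A/I-2 aff ·: aa
A/II-1 aff I-1×I-2: aa
A/II-2 un ·: Aa
A/II-3 aff I-1×I-2: aa
A/II-4 un ·: AA|Aa
A/III-1 un II-2×II-1: Aa
A/III-2 aff II-2×II-1: aa
A/III-3 ? II-2×II-1: Aa|aa
A/III-4 un II-4×II-3: Aa
⇒ A over [I-1,I-2,II-1,II-2,II-3,II-4,III-1,III-2,III-3,III-4]: 4 consistent
B/I-1 un ·: BB|Bb
B/I-2 un ·: BB|Bb
B/II-1 un I-1×I-2: BB|Bb
B/II-2 un ·: BB|Bb
B/II-3 ? I-1×I-2: BB|Bb|bb
B/II-4 ? ·: BB|Bb|bb
B/III-1 ? II-2×II-1: BB|Bb|bb
B/III-2 un II-2×II-1: BB|Bb
B/III-3 ? II-2×II-1: BB|Bb|bb
B/III-4 ? II-4×II-3: BB|Bb|bb
⇒ B over [I-1,I-2,II-1,II-2,II-3,II-4,III-1,III-2,III-3,III-4]: 1331 consistent
P/I-1 un ·: PP|Pp
P/I-2 un ·: PP|Pp
P/II-1 ? I-1×I-2: PP|Pp|pp
P/II-2 un ·: PP|Pp
P/II-3 un I-1×I-2: Pp
P/II-4 aff ·: pp
P/III-1 ? II-2×II-1: PP|Pp|pp
P/III-2 un II-2×II-1: PP|Pp
P/III-3 ? II-2×II-1: PP|Pp|pp
P/III-4 aff II-4×II-3: pp
⇒ P over [I-1,I-2,II-1,II-2,II-3,II-4,III-1,III-2,III-3,III-4]: 110 consistent

III-1 ∈ {Aa BB PP, Aa BB Pp, Aa BB pp, Aa Bb PP, Aa Bb Pp, Aa Bb pp, Aa bb PP, Aa bb Pp, Aa bb pp}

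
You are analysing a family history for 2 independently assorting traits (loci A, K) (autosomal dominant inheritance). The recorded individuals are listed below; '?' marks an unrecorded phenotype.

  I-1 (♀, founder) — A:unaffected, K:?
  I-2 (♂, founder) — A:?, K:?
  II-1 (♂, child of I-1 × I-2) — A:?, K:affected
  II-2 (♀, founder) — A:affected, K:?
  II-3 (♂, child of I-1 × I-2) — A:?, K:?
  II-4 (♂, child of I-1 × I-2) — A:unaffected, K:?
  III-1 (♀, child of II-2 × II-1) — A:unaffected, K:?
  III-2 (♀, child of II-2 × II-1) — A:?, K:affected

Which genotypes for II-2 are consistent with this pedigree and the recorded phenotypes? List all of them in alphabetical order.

II-2 ∈ {Aa KK, Aa Kk, Aa kk}

A/I-1 un ·: aa
A/I-2 ? ·: aa|Aa
A/II-1 ? I-1×I-2: aa|Aa
A/II-2 aff ·: Aa
A/II-3 ? I-1×I-2: aa|Aa
A/II-4 un I-1×I-2: aa
A/III-1 un II-2×II-1: aa
A/III-2 ? II-2×II-1: aa|Aa|AA
⇒ A over [I-1,I-2,II-1,II-2,II-3,II-4,III-1,III-2]: 12 consistent
K/I-1 ? ·: kk|Kk|KK
K/I-2 ? ·: kk|Kk|KK
K/II-1 aff I-1×I-2: Kk|KK
K/II-2 ? ·: kk|Kk|KK
K/II-3 ? I-1×I-2: kk|Kk|KK
K/II-4 ? I-1×I-2: kk|Kk|KK
K/III-1 ? II-2×II-1: kk|Kk|KK
K/III-2 aff II-2×II-1: Kk|KK
⇒ K over [I-1,I-2,II-1,II-2,II-3,II-4,III-1,III-2]: 432 consistent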